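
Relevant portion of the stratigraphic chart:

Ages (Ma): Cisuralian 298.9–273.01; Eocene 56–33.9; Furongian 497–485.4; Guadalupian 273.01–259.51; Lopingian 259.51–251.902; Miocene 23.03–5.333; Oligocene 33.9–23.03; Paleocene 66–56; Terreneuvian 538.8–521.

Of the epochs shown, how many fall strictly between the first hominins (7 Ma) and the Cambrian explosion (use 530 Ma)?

The older date is 530 Ma and the younger is 7 Ma.
Epochs with start < 530 and end > 7 Ma: Furongian (497–485.4), Cisuralian (298.9–273.01), Guadalupian (273.01–259.51), Lopingian (259.51–251.902), Paleocene (66–56), Eocene (56–33.9), Oligocene (33.9–23.03).
That is 7 complete epochs.

7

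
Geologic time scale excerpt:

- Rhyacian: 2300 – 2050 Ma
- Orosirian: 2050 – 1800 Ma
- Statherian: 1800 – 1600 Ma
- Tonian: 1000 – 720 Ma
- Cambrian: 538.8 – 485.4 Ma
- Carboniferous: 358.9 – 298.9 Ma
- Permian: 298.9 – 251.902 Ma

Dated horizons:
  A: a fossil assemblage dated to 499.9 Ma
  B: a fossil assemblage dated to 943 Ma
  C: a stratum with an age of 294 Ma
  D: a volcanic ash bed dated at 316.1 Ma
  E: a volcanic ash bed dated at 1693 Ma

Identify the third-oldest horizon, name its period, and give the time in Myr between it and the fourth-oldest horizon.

A, in the Cambrian; 183.8 million years to D

Larger Ma means older, so oldest first: E 1693 > B 943 > A 499.9 > D 316.1 > C 294.
Counting 3 along gives A (499.9 Ma); the excerpt puts that inside the Cambrian, 538.8–485.4 Ma.
Next in line is D (316.1 Ma), and 499.9 − 316.1 = 183.8 Myr.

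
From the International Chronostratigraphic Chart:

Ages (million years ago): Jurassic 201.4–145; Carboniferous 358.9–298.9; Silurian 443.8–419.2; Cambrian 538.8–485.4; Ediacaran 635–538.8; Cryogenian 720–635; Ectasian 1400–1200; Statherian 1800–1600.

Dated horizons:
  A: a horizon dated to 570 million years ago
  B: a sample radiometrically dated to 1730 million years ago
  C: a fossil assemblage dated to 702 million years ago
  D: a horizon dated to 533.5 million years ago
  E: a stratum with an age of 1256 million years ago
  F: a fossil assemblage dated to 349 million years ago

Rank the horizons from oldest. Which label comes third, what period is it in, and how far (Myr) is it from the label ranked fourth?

Larger Ma means older, so oldest first: B 1730 > E 1256 > C 702 > A 570 > D 533.5 > F 349.
Counting 3 along gives C (702 Ma); the excerpt puts that inside the Cryogenian, 720–635 Ma.
Next in line is A (570 Ma), and 702 − 570 = 132 Myr.

C, in the Cryogenian; 132 million years to A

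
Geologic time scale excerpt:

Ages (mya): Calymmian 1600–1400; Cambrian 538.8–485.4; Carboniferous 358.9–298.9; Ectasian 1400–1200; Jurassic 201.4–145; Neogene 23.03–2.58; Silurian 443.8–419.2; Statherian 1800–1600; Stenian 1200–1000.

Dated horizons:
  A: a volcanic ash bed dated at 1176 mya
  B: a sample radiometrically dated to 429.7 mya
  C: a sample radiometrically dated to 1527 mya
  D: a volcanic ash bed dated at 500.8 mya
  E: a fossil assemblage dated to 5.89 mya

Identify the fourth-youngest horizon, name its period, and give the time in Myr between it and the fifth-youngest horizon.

Smaller Ma means younger, so youngest first: E 5.89 < B 429.7 < D 500.8 < A 1176 < C 1527.
Counting 4 along gives A (1176 Ma); the excerpt puts that inside the Stenian, 1200–1000 Ma.
Next in line is C (1527 Ma), and 1527 − 1176 = 351 Myr.

A, in the Stenian; 351 million years to C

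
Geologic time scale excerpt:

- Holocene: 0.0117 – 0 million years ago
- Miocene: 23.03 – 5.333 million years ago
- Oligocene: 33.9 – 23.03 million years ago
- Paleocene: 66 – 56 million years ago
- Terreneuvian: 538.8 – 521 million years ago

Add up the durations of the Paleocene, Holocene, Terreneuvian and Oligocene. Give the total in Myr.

38.6817 million years

Each duration: Paleocene = 10; Holocene = 0.0117; Terreneuvian = 17.8; Oligocene = 10.87.
Sum: 10 + 0.0117 + 17.8 + 10.87 = 38.6817 Myr.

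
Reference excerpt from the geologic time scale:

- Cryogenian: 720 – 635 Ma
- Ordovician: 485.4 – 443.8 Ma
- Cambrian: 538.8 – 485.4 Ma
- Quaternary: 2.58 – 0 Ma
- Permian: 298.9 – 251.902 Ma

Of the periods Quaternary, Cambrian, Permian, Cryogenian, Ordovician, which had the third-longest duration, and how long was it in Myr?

Start − end for each: Quaternary 2.58 − 0 = 2.58; Cambrian 538.8 − 485.4 = 53.4; Permian 298.9 − 251.902 = 46.998; Cryogenian 720 − 635 = 85; Ordovician 485.4 − 443.8 = 41.6.
Ranking these from longest: Cryogenian > Cambrian > Permian > Ordovician > Quaternary.
Position 3 in that ranking is Permian, which lasted 46.998 Myr.

Permian, 46.998 million years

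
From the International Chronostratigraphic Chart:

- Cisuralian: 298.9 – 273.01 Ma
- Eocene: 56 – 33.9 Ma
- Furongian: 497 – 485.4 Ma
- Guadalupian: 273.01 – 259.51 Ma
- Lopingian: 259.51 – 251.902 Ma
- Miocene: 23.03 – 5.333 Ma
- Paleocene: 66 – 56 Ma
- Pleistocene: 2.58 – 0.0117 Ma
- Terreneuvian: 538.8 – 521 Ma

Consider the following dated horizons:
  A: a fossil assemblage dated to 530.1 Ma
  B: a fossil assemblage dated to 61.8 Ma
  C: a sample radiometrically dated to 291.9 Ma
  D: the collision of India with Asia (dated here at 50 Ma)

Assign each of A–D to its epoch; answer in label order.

A — Terreneuvian; B — Paleocene; C — Cisuralian; D — Eocene

A: 530.1 Ma lies in 538.8–521 Ma, so Terreneuvian.
B: 61.8 Ma lies in 66–56 Ma, so Paleocene.
C: 291.9 Ma lies in 298.9–273.01 Ma, so Cisuralian.
D: 50 Ma lies in 56–33.9 Ma, so Eocene.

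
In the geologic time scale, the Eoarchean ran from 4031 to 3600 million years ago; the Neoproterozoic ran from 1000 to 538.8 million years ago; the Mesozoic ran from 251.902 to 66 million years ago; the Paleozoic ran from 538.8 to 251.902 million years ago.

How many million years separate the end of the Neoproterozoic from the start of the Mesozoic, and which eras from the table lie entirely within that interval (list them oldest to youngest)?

The Neoproterozoic closes at 538.8 Ma and the Mesozoic opens at 251.902 Ma, so the interval is 538.8 − 251.902 = 286.898 Myr.
An era fits inside if it starts at or after 538.8 Ma and ends at or before 251.902 Ma; oldest first that gives Paleozoic.

286.898 million years; Paleozoic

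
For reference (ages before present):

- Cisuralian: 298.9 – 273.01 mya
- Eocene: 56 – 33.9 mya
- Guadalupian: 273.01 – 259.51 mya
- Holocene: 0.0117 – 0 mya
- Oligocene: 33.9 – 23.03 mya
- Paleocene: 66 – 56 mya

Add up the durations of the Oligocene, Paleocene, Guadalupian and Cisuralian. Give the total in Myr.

Duration is start − end for each: (33.9 − 23.03) + (66 − 56) + (273.01 − 259.51) + (298.9 − 273.01).
That is 10.87 + 10 + 13.5 + 25.89, which totals 60.26 million years.

60.26 million years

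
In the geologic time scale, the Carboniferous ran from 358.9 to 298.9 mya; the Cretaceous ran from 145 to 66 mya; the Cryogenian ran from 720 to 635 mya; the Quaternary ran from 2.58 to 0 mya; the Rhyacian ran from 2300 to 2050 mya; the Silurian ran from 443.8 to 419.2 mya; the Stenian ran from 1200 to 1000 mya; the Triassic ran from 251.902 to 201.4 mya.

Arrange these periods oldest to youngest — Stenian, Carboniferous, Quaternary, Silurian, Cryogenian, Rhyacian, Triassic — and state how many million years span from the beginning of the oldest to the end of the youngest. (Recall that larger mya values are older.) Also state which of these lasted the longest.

Rhyacian, Stenian, Cryogenian, Silurian, Carboniferous, Triassic, Quaternary; total span 2300 Myr; longest is Rhyacian

Start ages (Ma): Rhyacian 2300, Stenian 1200, Cryogenian 720, Silurian 443.8, Carboniferous 358.9, Triassic 251.902, Quaternary 2.58.
Ordered oldest to youngest: Rhyacian, Stenian, Cryogenian, Silurian, Carboniferous, Triassic, Quaternary.
Span = 2300 − 0 = 2300 Myr.
Durations: Quaternary 2.58, Triassic 50.502, Stenian 200, Carboniferous 60, Silurian 24.6, Cryogenian 85, Rhyacian 250 → longest is Rhyacian (250 Myr).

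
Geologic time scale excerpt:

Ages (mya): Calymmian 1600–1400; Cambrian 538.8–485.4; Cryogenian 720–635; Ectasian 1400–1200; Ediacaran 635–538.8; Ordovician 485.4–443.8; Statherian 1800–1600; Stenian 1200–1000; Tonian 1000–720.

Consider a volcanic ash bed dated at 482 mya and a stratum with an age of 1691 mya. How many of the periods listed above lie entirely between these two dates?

The older date is 1691 Ma and the younger is 482 Ma.
Periods with start < 1691 and end > 482 Ma: Calymmian (1600–1400), Ectasian (1400–1200), Stenian (1200–1000), Tonian (1000–720), Cryogenian (720–635), Ediacaran (635–538.8), Cambrian (538.8–485.4).
That is 7 complete periods.

7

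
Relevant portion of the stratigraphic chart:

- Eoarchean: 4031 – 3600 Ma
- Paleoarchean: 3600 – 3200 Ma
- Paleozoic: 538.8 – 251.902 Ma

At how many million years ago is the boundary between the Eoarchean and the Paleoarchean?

The Eoarchean ends and the Paleoarchean begins at 3600 Ma.

3600 Ma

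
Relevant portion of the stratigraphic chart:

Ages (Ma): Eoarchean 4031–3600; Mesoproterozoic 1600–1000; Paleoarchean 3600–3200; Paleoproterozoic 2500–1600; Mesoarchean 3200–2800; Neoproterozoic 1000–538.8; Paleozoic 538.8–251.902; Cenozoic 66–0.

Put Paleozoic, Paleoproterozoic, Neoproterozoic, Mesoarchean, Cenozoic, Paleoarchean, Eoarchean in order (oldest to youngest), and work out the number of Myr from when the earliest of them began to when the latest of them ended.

Eoarchean, Paleoarchean, Mesoarchean, Paleoproterozoic, Neoproterozoic, Paleozoic, Cenozoic; total span 4031 Myr

Start ages (Ma): Eoarchean 4031, Paleoarchean 3600, Mesoarchean 3200, Paleoproterozoic 2500, Neoproterozoic 1000, Paleozoic 538.8, Cenozoic 66.
Ordered oldest to youngest: Eoarchean, Paleoarchean, Mesoarchean, Paleoproterozoic, Neoproterozoic, Paleozoic, Cenozoic.
Span = 4031 − 0 = 4031 Myr.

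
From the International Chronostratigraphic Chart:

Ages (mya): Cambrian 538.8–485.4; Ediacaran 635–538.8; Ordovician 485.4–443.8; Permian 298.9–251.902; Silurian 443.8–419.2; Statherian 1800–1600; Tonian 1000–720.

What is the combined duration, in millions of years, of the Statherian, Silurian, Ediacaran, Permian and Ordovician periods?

Each duration: Statherian = 200; Silurian = 24.6; Ediacaran = 96.2; Permian = 46.998; Ordovician = 41.6.
Sum: 200 + 24.6 + 96.2 + 46.998 + 41.6 = 409.398 Myr.

409.398 million years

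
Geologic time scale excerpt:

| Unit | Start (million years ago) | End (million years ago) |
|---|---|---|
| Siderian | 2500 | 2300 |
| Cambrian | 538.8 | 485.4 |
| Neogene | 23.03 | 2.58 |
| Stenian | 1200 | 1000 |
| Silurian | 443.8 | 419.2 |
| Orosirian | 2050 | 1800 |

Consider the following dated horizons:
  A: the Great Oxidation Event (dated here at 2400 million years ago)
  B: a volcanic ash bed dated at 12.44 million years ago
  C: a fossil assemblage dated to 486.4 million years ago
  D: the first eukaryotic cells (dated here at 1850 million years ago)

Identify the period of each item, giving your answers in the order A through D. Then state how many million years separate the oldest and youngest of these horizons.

A: 2400 Ma lies in 2500–2300 Ma, so Siderian.
B: 12.44 Ma lies in 23.03–2.58 Ma, so Neogene.
C: 486.4 Ma lies in 538.8–485.4 Ma, so Cambrian.
D: 1850 Ma lies in 2050–1800 Ma, so Orosirian.
Oldest = 2400 Ma, youngest = 12.44 Ma → span 2387.56 Myr.

A — Siderian; B — Neogene; C — Cambrian; D — Orosirian; span 2387.56 million years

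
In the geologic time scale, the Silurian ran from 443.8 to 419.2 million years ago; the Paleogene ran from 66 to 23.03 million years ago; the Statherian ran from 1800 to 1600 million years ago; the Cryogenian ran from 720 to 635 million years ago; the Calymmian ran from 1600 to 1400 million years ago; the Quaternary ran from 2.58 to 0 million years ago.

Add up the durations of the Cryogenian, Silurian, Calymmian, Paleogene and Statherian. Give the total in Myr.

552.57 million years

Duration is start − end for each: (720 − 635) + (443.8 − 419.2) + (1600 − 1400) + (66 − 23.03) + (1800 − 1600).
That is 85 + 24.6 + 200 + 42.97 + 200, which totals 552.57 million years.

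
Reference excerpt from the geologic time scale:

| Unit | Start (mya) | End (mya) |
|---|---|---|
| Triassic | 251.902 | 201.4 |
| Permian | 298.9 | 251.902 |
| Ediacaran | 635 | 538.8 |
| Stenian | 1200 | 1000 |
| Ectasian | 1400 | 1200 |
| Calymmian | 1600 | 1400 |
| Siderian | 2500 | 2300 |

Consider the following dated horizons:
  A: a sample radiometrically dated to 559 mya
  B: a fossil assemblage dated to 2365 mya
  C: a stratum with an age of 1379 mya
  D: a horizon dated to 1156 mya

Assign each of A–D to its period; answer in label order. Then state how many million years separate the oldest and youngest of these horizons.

A — Ediacaran; B — Siderian; C — Ectasian; D — Stenian; span 1806 million years

A: 559 Ma lies in 635–538.8 Ma, so Ediacaran.
B: 2365 Ma lies in 2500–2300 Ma, so Siderian.
C: 1379 Ma lies in 1400–1200 Ma, so Ectasian.
D: 1156 Ma lies in 1200–1000 Ma, so Stenian.
Oldest = 2365 Ma, youngest = 559 Ma → span 1806 Myr.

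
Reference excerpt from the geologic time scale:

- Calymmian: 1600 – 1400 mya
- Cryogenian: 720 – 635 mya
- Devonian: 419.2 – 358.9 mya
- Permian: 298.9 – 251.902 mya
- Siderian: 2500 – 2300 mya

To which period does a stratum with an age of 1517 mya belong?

Calymmian

1517 Ma lies between 1600 and 1400 Ma, so it falls in the Calymmian.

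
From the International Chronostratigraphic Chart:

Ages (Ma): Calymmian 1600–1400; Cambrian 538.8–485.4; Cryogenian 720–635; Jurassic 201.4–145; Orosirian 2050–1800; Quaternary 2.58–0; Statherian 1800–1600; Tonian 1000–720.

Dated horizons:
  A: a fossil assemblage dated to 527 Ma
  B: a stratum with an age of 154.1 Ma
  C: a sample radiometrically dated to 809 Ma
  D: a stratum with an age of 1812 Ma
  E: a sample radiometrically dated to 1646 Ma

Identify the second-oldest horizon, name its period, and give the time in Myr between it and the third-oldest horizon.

E, in the Statherian; 837 million years to C

Larger Ma means older, so oldest first: D 1812 > E 1646 > C 809 > A 527 > B 154.1.
Counting 2 along gives E (1646 Ma); the excerpt puts that inside the Statherian, 1800–1600 Ma.
Next in line is C (809 Ma), and 1646 − 809 = 837 Myr.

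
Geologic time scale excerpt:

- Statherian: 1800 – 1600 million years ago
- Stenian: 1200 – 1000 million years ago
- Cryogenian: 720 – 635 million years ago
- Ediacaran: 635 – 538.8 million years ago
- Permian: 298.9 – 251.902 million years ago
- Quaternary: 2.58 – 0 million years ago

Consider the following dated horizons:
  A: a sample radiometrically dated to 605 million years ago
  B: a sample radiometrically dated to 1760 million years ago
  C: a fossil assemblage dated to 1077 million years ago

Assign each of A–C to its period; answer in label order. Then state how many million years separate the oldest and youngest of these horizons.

A — Ediacaran; B — Statherian; C — Stenian; span 1155 million years

Match each age against the start–end ranges in the excerpt: A = 605 Ma → Ediacaran (635–538.8); B = 1760 Ma → Statherian (1800–1600); C = 1077 Ma → Stenian (1200–1000).
The largest age is 1760 Ma and the smallest is 605 Ma; their difference is 1155 Myr.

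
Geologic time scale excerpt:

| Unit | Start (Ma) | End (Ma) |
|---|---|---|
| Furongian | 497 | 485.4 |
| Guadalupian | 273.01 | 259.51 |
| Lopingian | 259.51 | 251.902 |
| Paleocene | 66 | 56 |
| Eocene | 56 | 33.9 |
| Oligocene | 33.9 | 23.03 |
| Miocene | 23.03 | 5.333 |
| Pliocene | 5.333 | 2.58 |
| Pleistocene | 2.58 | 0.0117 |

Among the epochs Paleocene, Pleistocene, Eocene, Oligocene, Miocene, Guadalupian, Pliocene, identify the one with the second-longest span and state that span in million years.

Miocene, 17.697 million years

Start − end for each: Paleocene 66 − 56 = 10; Pleistocene 2.58 − 0.0117 = 2.5683; Eocene 56 − 33.9 = 22.1; Oligocene 33.9 − 23.03 = 10.87; Miocene 23.03 − 5.333 = 17.697; Guadalupian 273.01 − 259.51 = 13.5; Pliocene 5.333 − 2.58 = 2.753.
Ranking these from longest: Eocene > Miocene > Guadalupian > Oligocene > Paleocene > Pliocene > Pleistocene.
Position 2 in that ranking is Miocene, which lasted 17.697 Myr.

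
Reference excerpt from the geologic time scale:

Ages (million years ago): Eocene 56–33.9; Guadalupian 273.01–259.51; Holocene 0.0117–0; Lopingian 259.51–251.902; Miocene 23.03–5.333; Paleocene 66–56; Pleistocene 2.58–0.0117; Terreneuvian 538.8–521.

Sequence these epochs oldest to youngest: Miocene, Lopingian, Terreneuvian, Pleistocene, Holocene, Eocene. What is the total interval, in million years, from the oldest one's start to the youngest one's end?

Terreneuvian, Lopingian, Eocene, Miocene, Pleistocene, Holocene; total span 538.8 Myr

From the excerpt: Miocene 23.03–5.333; Lopingian 259.51–251.902; Terreneuvian 538.8–521; Pleistocene 2.58–0.0117; Holocene 0.0117–0; Eocene 56–33.9 (Ma).
Larger Ma is earlier, so the oldest is Terreneuvian and the youngest is Holocene; oldest to youngest: Terreneuvian, Lopingian, Eocene, Miocene, Pleistocene, Holocene.
Oldest start 538.8 minus youngest end 0 gives 538.8 Myr overall.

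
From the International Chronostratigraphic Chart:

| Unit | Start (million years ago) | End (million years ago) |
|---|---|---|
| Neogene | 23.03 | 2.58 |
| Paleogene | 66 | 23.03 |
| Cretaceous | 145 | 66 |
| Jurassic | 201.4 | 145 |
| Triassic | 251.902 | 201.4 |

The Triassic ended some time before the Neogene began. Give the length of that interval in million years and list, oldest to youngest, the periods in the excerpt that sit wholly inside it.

The Triassic closes at 201.4 Ma and the Neogene opens at 23.03 Ma, so the interval is 201.4 − 23.03 = 178.37 Myr.
A period fits inside if it starts at or after 201.4 Ma and ends at or before 23.03 Ma; oldest first that gives Jurassic, Cretaceous, Paleogene.

178.37 million years; Jurassic, Cretaceous, Paleogene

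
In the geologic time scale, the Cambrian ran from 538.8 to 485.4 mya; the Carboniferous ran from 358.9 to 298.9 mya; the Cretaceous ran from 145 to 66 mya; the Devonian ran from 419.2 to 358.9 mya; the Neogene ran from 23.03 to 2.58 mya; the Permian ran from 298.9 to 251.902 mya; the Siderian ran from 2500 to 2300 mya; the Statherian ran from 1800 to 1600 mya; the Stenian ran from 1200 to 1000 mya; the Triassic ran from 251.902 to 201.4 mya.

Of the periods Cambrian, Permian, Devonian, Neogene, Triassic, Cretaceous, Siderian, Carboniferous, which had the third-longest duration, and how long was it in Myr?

Durations: Cambrian 53.4; Permian 46.998; Devonian 60.3; Neogene 20.45; Triassic 50.502; Cretaceous 79; Siderian 200; Carboniferous 60 Myr.
Sorted longest-first: Siderian (200), Cretaceous (79), Devonian (60.3), Carboniferous (60), Cambrian (53.4), Triassic (50.502), Permian (46.998), Neogene (20.45).
The third longest is Devonian at 60.3 Myr.

Devonian, 60.3 million years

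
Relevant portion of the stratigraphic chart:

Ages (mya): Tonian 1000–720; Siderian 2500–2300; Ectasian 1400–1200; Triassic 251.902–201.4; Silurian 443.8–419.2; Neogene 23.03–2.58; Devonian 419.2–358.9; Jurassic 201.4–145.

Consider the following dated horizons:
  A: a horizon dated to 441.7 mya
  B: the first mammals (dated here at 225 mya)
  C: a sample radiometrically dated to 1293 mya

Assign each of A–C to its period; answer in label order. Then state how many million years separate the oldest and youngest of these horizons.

A: 441.7 Ma lies in 443.8–419.2 Ma, so Silurian.
B: 225 Ma lies in 251.902–201.4 Ma, so Triassic.
C: 1293 Ma lies in 1400–1200 Ma, so Ectasian.
Oldest = 1293 Ma, youngest = 225 Ma → span 1068 Myr.

A — Silurian; B — Triassic; C — Ectasian; span 1068 million years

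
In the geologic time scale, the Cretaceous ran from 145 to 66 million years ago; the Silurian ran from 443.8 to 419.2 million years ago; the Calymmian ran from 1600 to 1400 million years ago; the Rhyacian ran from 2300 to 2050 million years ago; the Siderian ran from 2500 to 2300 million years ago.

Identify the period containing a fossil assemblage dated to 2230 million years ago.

Rhyacian

2230 Ma lies between 2300 and 2050 Ma, so it falls in the Rhyacian.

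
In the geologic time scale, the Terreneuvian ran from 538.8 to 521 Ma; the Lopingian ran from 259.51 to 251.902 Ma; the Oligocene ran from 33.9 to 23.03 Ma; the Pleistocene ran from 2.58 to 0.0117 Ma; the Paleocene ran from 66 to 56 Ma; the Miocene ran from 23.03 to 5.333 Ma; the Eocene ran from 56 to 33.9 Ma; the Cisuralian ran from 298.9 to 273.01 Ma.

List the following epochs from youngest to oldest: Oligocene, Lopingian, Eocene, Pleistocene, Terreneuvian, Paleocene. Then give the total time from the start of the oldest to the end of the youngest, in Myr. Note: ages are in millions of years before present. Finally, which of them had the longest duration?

Pleistocene, Oligocene, Eocene, Paleocene, Lopingian, Terreneuvian; total span 538.7883 Myr; longest is Eocene

From the excerpt: Oligocene 33.9–23.03; Lopingian 259.51–251.902; Eocene 56–33.9; Pleistocene 2.58–0.0117; Terreneuvian 538.8–521; Paleocene 66–56 (Ma).
Larger Ma is earlier, so the oldest is Terreneuvian and the youngest is Pleistocene; youngest to oldest: Pleistocene, Oligocene, Eocene, Paleocene, Lopingian, Terreneuvian.
Oldest start 538.8 minus youngest end 0.0117 gives 538.7883 Myr overall.
Individual lengths (start − end): Terreneuvian 17.8; Pleistocene 2.5683; Eocene 22.1; Paleocene 10; Oligocene 10.87; Lopingian 7.608. The largest is Eocene at 22.1 Myr.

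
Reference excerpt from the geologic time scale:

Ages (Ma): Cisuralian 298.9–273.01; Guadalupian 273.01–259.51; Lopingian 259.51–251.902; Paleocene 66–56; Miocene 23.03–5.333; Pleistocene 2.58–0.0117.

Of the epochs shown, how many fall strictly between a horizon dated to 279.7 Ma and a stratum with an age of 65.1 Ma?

The older date is 279.7 Ma and the younger is 65.1 Ma.
Epochs with start < 279.7 and end > 65.1 Ma: Guadalupian (273.01–259.51), Lopingian (259.51–251.902).
That is 2 complete epochs.

2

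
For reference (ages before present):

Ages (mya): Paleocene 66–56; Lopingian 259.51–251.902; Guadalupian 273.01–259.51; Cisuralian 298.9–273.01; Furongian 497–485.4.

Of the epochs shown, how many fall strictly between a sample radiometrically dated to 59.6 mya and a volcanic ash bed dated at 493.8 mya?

3

493.8 Ma sits inside the Furongian (497–485.4) and 59.6 Ma inside the Paleocene (66–56); neither of those is wholly between the two dates.
The listed epochs lying completely between them are Cisuralian, Guadalupian, Lopingian — 3 in all.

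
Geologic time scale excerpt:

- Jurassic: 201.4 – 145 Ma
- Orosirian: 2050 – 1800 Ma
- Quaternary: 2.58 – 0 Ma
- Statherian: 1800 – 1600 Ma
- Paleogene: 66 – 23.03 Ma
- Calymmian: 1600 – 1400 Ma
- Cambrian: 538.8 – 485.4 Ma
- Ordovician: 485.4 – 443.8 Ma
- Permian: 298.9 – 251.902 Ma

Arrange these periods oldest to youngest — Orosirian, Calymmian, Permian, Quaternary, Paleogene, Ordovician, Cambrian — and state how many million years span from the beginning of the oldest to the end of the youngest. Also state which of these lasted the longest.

Orosirian → Calymmian → Cambrian → Ordovician → Permian → Paleogene → Quaternary; total span 2050 Myr; longest is Orosirian

Start ages (Ma): Orosirian 2050, Calymmian 1600, Cambrian 538.8, Ordovician 485.4, Permian 298.9, Paleogene 66, Quaternary 2.58.
Ordered oldest to youngest: Orosirian, Calymmian, Cambrian, Ordovician, Permian, Paleogene, Quaternary.
Span = 2050 − 0 = 2050 Myr.
Durations: Paleogene 42.97, Cambrian 53.4, Permian 46.998, Quaternary 2.58, Orosirian 250, Calymmian 200, Ordovician 41.6 → longest is Orosirian (250 Myr).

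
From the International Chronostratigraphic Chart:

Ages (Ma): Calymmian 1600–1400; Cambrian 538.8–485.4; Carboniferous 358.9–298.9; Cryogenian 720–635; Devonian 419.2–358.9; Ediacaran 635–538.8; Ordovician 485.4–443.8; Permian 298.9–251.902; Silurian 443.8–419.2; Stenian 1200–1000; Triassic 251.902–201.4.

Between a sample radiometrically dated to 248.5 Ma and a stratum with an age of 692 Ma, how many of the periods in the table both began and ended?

692 Ma sits inside the Cryogenian (720–635) and 248.5 Ma inside the Triassic (251.902–201.4); neither of those is wholly between the two dates.
The listed periods lying completely between them are Ediacaran, Cambrian, Ordovician, Silurian, Devonian, Carboniferous, Permian — 7 in all.

7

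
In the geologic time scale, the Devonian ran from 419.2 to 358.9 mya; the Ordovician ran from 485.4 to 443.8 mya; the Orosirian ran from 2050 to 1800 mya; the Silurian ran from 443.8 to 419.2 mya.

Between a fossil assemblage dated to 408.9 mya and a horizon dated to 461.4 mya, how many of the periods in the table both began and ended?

1

461.4 Ma sits inside the Ordovician (485.4–443.8) and 408.9 Ma inside the Devonian (419.2–358.9); neither of those is wholly between the two dates.
The listed periods lying completely between them are Silurian — 1 in all.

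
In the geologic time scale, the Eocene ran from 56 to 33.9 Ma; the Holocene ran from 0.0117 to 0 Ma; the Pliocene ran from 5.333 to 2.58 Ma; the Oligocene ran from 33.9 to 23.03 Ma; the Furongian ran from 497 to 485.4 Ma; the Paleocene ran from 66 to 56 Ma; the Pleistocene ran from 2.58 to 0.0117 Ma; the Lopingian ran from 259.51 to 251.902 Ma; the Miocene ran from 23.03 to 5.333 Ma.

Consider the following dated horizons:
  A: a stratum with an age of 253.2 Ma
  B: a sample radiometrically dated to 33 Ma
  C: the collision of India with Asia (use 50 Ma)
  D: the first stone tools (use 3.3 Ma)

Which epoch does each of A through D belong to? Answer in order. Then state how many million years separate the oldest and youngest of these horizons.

A — Lopingian; B — Oligocene; C — Eocene; D — Pliocene; span 249.9 million years

Match each age against the start–end ranges in the excerpt: A = 253.2 Ma → Lopingian (259.51–251.902); B = 33 Ma → Oligocene (33.9–23.03); C = 50 Ma → Eocene (56–33.9); D = 3.3 Ma → Pliocene (5.333–2.58).
The largest age is 253.2 Ma and the smallest is 3.3 Ma; their difference is 249.9 Myr.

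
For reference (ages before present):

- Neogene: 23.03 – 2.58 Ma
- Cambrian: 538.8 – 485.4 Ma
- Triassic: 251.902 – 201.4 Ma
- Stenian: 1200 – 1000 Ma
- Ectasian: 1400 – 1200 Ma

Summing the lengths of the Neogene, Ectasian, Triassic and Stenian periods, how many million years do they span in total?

470.952 million years

Each duration: Neogene = 20.45; Ectasian = 200; Triassic = 50.502; Stenian = 200.
Sum: 20.45 + 200 + 50.502 + 200 = 470.952 Myr.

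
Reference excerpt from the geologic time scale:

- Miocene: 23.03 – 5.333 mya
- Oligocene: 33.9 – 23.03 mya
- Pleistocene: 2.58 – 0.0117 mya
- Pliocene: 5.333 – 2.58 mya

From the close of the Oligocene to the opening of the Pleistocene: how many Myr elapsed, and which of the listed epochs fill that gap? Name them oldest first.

20.45 million years; Miocene, Pliocene

End of Oligocene = 23.03 Ma; start of Pleistocene = 2.58 Ma.
Gap = 23.03 − 2.58 = 20.45 Myr.
Epochs wholly inside 23.03–2.58 Ma: Miocene (23.03–5.333), Pliocene (5.333–2.58).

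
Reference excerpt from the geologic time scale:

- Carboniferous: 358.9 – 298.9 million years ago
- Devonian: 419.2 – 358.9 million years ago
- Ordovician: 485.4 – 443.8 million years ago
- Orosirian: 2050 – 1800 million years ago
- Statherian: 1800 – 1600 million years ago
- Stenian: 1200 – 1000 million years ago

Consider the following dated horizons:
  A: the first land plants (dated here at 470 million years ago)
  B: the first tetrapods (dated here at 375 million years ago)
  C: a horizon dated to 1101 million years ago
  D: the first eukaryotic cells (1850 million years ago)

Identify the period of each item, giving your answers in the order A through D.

Match each age against the start–end ranges in the excerpt: A = 470 Ma → Ordovician (485.4–443.8); B = 375 Ma → Devonian (419.2–358.9); C = 1101 Ma → Stenian (1200–1000); D = 1850 Ma → Orosirian (2050–1800).

A — Ordovician; B — Devonian; C — Stenian; D — Orosirian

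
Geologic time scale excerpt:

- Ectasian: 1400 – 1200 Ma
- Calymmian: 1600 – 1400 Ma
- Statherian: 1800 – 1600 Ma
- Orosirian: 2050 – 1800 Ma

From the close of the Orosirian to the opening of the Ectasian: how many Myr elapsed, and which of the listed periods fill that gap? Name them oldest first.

End of Orosirian = 1800 Ma; start of Ectasian = 1400 Ma.
Gap = 1800 − 1400 = 400 Myr.
Periods wholly inside 1800–1400 Ma: Statherian (1800–1600), Calymmian (1600–1400).

400 million years; Statherian, Calymmian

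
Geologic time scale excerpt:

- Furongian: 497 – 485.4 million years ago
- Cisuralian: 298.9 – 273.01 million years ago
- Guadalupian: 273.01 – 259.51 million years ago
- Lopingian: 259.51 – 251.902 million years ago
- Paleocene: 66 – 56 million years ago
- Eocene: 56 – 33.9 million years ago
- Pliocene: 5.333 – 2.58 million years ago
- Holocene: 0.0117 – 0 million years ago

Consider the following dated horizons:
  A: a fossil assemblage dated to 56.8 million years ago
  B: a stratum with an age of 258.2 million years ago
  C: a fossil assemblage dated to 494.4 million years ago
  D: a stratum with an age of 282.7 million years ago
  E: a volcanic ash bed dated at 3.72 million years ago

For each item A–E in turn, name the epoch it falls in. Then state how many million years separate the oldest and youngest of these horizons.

A: 56.8 Ma lies in 66–56 Ma, so Paleocene.
B: 258.2 Ma lies in 259.51–251.902 Ma, so Lopingian.
C: 494.4 Ma lies in 497–485.4 Ma, so Furongian.
D: 282.7 Ma lies in 298.9–273.01 Ma, so Cisuralian.
E: 3.72 Ma lies in 5.333–2.58 Ma, so Pliocene.
Oldest = 494.4 Ma, youngest = 3.72 Ma → span 490.68 Myr.

A — Paleocene; B — Lopingian; C — Furongian; D — Cisuralian; E — Pliocene; span 490.68 million years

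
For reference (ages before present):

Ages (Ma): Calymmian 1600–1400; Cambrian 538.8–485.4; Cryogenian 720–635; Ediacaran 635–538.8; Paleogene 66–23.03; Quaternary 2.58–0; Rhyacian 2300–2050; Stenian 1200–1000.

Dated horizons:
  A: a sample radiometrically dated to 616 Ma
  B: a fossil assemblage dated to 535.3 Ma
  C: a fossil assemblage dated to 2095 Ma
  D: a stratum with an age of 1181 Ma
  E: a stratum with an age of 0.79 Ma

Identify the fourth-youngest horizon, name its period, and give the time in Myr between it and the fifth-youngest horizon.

Sorted youngest-first by Ma: E (0.79), B (535.3), A (616), D (1181), C (2095).
The fourth youngest is D at 1181 Ma, which lies in 1200–1000 Ma: the Stenian.
The fifth youngest is C at 2095 Ma; separation = |1181 − 2095| = 914 Myr.

D, in the Stenian; 914 million years to C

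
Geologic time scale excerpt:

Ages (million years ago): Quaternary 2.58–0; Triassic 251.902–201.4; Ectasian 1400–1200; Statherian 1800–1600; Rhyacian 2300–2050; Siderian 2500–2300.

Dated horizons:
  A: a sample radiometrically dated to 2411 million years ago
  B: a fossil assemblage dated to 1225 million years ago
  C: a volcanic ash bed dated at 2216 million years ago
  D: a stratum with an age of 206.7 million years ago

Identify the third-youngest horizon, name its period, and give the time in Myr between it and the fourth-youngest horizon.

C, in the Rhyacian; 195 million years to A

Sorted youngest-first by Ma: D (206.7), B (1225), C (2216), A (2411).
The third youngest is C at 2216 Ma, which lies in 2300–2050 Ma: the Rhyacian.
The fourth youngest is A at 2411 Ma; separation = |2216 − 2411| = 195 Myr.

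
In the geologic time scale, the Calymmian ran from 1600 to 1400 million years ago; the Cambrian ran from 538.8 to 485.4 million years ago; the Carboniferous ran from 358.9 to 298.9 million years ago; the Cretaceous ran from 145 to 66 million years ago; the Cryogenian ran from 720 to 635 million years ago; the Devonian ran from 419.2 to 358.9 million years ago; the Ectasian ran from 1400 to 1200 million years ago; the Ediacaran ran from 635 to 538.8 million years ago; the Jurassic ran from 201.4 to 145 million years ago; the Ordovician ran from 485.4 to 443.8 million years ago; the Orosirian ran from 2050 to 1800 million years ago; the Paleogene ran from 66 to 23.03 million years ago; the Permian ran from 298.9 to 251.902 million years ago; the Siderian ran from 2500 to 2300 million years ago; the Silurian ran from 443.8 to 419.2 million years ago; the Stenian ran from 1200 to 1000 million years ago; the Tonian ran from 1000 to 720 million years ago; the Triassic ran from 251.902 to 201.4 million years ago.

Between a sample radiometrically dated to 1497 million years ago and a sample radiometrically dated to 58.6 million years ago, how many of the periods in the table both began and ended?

The older date is 1497 Ma and the younger is 58.6 Ma.
Periods with start < 1497 and end > 58.6 Ma: Ectasian (1400–1200), Stenian (1200–1000), Tonian (1000–720), Cryogenian (720–635), Ediacaran (635–538.8), Cambrian (538.8–485.4), Ordovician (485.4–443.8), Silurian (443.8–419.2), Devonian (419.2–358.9), Carboniferous (358.9–298.9), Permian (298.9–251.902), Triassic (251.902–201.4), Jurassic (201.4–145), Cretaceous (145–66).
That is 14 complete periods.

14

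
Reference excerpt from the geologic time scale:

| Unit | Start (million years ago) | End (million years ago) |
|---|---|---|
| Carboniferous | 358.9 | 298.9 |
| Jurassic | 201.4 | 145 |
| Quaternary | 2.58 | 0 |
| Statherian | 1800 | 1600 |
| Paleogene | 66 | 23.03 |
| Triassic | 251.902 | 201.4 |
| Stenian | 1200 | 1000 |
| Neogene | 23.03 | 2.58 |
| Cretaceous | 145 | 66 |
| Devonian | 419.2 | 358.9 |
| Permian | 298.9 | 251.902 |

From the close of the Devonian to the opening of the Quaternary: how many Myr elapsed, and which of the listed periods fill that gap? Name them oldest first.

End of Devonian = 358.9 Ma; start of Quaternary = 2.58 Ma.
Gap = 358.9 − 2.58 = 356.32 Myr.
Periods wholly inside 358.9–2.58 Ma: Carboniferous (358.9–298.9), Permian (298.9–251.902), Triassic (251.902–201.4), Jurassic (201.4–145), Cretaceous (145–66), Paleogene (66–23.03), Neogene (23.03–2.58).

356.32 million years; Carboniferous, Permian, Triassic, Jurassic, Cretaceous, Paleogene, Neogene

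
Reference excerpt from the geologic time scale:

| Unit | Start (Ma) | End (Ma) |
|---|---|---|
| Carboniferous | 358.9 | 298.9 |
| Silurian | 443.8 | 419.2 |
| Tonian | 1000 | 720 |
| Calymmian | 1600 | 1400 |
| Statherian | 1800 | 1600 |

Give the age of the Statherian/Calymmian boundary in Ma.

1600 Ma

The Statherian ends and the Calymmian begins at 1600 Ma.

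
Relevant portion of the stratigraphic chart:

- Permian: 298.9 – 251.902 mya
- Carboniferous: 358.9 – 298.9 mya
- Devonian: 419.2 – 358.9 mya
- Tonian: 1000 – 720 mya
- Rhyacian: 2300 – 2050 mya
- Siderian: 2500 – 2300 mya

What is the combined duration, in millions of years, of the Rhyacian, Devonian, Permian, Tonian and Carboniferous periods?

697.298 million years

Duration is start − end for each: (2300 − 2050) + (419.2 − 358.9) + (298.9 − 251.902) + (1000 − 720) + (358.9 − 298.9).
That is 250 + 60.3 + 46.998 + 280 + 60, which totals 697.298 million years.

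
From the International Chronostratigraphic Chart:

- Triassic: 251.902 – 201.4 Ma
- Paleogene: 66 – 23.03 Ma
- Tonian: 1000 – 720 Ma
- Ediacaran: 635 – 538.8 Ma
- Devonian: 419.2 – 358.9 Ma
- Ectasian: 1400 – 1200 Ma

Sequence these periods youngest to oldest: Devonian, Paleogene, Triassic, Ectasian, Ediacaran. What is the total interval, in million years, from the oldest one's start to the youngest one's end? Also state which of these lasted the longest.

From the excerpt: Devonian 419.2–358.9; Paleogene 66–23.03; Triassic 251.902–201.4; Ectasian 1400–1200; Ediacaran 635–538.8 (Ma).
Larger Ma is earlier, so the oldest is Ectasian and the youngest is Paleogene; youngest to oldest: Paleogene, Triassic, Devonian, Ediacaran, Ectasian.
Oldest start 1400 minus youngest end 23.03 gives 1376.97 Myr overall.
Individual lengths (start − end): Paleogene 42.97; Ectasian 200; Devonian 60.3; Triassic 50.502; Ediacaran 96.2. The largest is Ectasian at 200 Myr.

Paleogene, Triassic, Devonian, Ediacaran, Ectasian; total span 1376.97 Myr; longest is Ectasian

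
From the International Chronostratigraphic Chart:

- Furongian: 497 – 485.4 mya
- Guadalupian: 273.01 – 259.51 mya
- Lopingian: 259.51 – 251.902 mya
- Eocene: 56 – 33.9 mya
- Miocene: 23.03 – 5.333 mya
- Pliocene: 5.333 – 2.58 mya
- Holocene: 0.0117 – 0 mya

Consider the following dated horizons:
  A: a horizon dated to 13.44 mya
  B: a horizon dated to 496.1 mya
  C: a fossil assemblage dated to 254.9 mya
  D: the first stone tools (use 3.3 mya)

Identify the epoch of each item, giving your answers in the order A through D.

A: 13.44 Ma lies in 23.03–5.333 Ma, so Miocene.
B: 496.1 Ma lies in 497–485.4 Ma, so Furongian.
C: 254.9 Ma lies in 259.51–251.902 Ma, so Lopingian.
D: 3.3 Ma lies in 5.333–2.58 Ma, so Pliocene.

A — Miocene; B — Furongian; C — Lopingian; D — Pliocene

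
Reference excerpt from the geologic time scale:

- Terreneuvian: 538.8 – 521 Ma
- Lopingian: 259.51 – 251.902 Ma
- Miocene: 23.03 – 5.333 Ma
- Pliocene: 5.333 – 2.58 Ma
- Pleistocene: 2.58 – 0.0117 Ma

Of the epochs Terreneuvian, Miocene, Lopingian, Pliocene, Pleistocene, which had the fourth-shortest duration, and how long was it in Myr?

Miocene, 17.697 million years

Start − end for each: Terreneuvian 538.8 − 521 = 17.8; Miocene 23.03 − 5.333 = 17.697; Lopingian 259.51 − 251.902 = 7.608; Pliocene 5.333 − 2.58 = 2.753; Pleistocene 2.58 − 0.0117 = 2.5683.
Ranking these from shortest: Pleistocene < Pliocene < Lopingian < Miocene < Terreneuvian.
Position 4 in that ranking is Miocene, which lasted 17.697 Myr.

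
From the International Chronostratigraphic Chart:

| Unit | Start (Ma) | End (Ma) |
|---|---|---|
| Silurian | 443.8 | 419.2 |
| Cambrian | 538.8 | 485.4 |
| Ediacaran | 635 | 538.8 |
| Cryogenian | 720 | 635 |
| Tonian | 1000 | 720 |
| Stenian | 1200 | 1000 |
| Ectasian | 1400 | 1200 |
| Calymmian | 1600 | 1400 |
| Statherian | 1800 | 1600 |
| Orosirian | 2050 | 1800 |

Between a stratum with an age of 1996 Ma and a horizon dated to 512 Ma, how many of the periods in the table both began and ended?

The older date is 1996 Ma and the younger is 512 Ma.
Periods with start < 1996 and end > 512 Ma: Statherian (1800–1600), Calymmian (1600–1400), Ectasian (1400–1200), Stenian (1200–1000), Tonian (1000–720), Cryogenian (720–635), Ediacaran (635–538.8).
That is 7 complete periods.

7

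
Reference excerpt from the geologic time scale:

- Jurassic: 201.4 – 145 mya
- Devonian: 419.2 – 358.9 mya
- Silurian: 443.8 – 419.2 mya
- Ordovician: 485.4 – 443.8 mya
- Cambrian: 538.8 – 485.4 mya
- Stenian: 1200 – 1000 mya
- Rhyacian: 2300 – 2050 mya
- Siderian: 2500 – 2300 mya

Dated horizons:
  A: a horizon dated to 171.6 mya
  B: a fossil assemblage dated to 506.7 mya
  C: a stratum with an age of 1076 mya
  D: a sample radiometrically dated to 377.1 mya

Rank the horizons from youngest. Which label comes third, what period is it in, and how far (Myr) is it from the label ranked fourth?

B, in the Cambrian; 569.3 million years to C

Sorted youngest-first by Ma: A (171.6), D (377.1), B (506.7), C (1076).
The third youngest is B at 506.7 Ma, which lies in 538.8–485.4 Ma: the Cambrian.
The fourth youngest is C at 1076 Ma; separation = |506.7 − 1076| = 569.3 Myr.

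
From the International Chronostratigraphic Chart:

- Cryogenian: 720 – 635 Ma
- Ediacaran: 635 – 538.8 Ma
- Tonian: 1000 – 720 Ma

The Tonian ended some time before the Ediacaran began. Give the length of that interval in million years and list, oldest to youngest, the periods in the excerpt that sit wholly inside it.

End of Tonian = 720 Ma; start of Ediacaran = 635 Ma.
Gap = 720 − 635 = 85 Myr.
Periods wholly inside 720–635 Ma: Cryogenian (720–635).

85 million years; Cryogenian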